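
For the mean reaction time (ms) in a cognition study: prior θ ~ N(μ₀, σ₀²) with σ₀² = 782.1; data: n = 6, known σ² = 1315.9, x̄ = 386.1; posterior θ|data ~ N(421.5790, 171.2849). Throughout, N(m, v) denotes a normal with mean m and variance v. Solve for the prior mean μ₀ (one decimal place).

With known observation variance, the Normal–Normal posterior has precision τ_n = τ₀ + n/σ² and mean μ_n = (τ₀μ₀ + (n/σ²)x̄)/τ_n.
Here τ₀ = 1/782.1 = 0.001279 and τ_data = 6/1315.9 = 0.004560, so τ_n = 0.005839.
Rearranging for μ₀: μ₀ = (μ_n·τ_n − τ_data·x̄)/τ₀ = (421.5790·0.005839 − 0.004560·386.1) / 0.001279 = 0.700984/0.001279 ≈ 548.1.

μ₀ = 548.1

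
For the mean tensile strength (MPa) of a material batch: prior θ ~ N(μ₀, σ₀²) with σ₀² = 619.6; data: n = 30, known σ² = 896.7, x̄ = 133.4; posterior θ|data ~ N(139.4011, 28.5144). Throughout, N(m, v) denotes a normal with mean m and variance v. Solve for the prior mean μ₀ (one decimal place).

μ₀ = 263.8

The posterior mean is a precision-weighted average: μ_n = (τ₀μ₀ + τ_data·x̄)/(τ₀+τ_data), with τ₀=1/σ₀² and τ_data=n/σ².
Here τ₀ = 1/619.6 = 0.001614 and τ_data = 30/896.7 = 0.033456, so τ_n = 0.035070.
Rearranging for μ₀: μ₀ = (μ_n·τ_n − τ_data·x̄)/τ₀ = (139.4011·0.035070 − 0.033456·133.4) / 0.001614 = 0.425766/0.001614 ≈ 263.8.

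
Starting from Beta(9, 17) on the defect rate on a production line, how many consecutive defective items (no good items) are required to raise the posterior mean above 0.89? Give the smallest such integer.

After k defective items and 0 good items the posterior is Beta(9+k, 17), with mean (9+k)/(9+17+k).
Set (9+k)/(26+k) > 0.89 and solve: k > (0.89·26 − 9)/(1 − 0.89) = 128.545.
The smallest integer exceeding 128.545 is 129.

k = 129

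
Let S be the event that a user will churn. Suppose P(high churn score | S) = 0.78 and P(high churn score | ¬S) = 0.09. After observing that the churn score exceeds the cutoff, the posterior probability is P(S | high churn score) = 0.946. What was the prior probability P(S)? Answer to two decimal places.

P(S) = 0.67

In odds form, posterior odds = prior odds × likelihood ratio, so prior odds = posterior odds ÷ LR.
Posterior odds = 0.946/(1−0.946) = 17.5185. LR = 0.78/0.09 = 8.6667.
Prior odds = 17.5185/8.6667 = 2.0214, so P(S) = 2.0214/(1+2.0214) ≈ 0.67.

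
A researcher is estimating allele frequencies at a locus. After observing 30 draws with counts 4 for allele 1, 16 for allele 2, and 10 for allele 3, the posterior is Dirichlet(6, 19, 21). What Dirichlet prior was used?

For a Dirichlet(α) prior with multinomial counts c, the posterior is Dirichlet(α + c) componentwise.
Subtract each count from the matching posterior parameter: 6−4=2, 19−16=3, 21−10=11.

Dirichlet(2, 3, 11)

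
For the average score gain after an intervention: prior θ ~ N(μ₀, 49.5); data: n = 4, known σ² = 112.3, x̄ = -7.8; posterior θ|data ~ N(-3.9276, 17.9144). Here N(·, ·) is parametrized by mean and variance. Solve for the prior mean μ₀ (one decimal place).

The posterior mean is a precision-weighted average: μ_n = (τ₀μ₀ + τ_data·x̄)/(τ₀+τ_data), with τ₀=1/σ₀² and τ_data=n/σ².
Here τ₀ = 1/49.5 = 0.020202 and τ_data = 4/112.3 = 0.035619, so τ_n = 0.055821.
Rearranging for μ₀: μ₀ = (μ_n·τ_n − τ_data·x̄)/τ₀ = (-3.9276·0.055821 − 0.035619·-7.8) / 0.020202 = 0.058586/0.020202 ≈ 2.9.

μ₀ = 2.9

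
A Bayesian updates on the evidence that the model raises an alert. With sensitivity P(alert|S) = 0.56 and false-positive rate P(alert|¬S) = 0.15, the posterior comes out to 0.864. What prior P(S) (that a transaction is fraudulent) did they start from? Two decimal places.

P(S) = 0.63

Bayes' rule in odds form gives O(S|E) = O(S)·[P(E|S)/P(E|¬S)], hence O(S) = O(S|E)/LR.
Posterior odds = 0.864/(1−0.864) = 6.3529. LR = 0.56/0.15 = 3.7333.
Prior odds = 6.3529/3.7333 = 1.7017, so P(S) = 1.7017/(1+1.7017) ≈ 0.63.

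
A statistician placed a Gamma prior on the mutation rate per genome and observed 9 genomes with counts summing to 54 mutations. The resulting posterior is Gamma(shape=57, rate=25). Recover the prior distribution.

Gamma(shape=3, rate=16)

A Gamma(α, β) prior (rate parametrization) on a Poisson rate with n observations summing to S gives posterior Gamma(α+S, β+n).
So α = 57 − 54 = 3 and β = 25 − 9 = 16.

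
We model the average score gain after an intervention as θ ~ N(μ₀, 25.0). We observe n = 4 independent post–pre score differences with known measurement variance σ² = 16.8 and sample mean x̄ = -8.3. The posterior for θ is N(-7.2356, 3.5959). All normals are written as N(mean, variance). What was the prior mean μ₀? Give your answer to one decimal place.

μ₀ = -0.9

With known observation variance, the Normal–Normal posterior has precision τ_n = τ₀ + n/σ² and mean μ_n = (τ₀μ₀ + (n/σ²)x̄)/τ_n.
Here τ₀ = 1/25.0 = 0.040000 and τ_data = 4/16.8 = 0.238095, so τ_n = 0.278095.
Rearranging for μ₀: μ₀ = (μ_n·τ_n − τ_data·x̄)/τ₀ = (-7.2356·0.278095 − 0.238095·-8.3) / 0.040000 = -0.035996/0.040000 ≈ -0.9.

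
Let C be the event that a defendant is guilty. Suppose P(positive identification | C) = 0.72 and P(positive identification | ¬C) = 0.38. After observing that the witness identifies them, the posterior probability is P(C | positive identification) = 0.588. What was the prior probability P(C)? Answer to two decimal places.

P(C) = 0.43

Bayes' rule in odds form gives O(C|E) = O(C)·[P(E|C)/P(E|¬C)], hence O(C) = O(C|E)/LR.
Posterior odds = 0.588/(1−0.588) = 1.4272. LR = 0.72/0.38 = 1.8947.
Prior odds = 1.4272/1.8947 = 0.7533, so P(C) = 0.7533/(1+0.7533) ≈ 0.43.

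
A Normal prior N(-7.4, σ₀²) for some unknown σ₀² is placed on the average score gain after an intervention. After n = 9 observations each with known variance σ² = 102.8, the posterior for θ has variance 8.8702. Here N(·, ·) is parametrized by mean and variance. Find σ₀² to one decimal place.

σ₀² = 39.7

Posterior precision equals prior precision plus data precision: 1/σ_n² = 1/σ₀² + n/σ².
So 1/σ₀² = 1/8.8702 − 9/102.8 = 0.112737 − 0.087549 = 0.025188.
Hence σ₀² = 1/0.025188 ≈ 39.7.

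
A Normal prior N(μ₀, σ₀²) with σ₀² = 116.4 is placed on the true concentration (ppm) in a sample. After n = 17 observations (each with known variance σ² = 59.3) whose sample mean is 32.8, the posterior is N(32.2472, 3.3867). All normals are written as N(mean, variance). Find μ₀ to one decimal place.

With known observation variance, the Normal–Normal posterior has precision τ_n = τ₀ + n/σ² and mean μ_n = (τ₀μ₀ + (n/σ²)x̄)/τ_n.
Here τ₀ = 1/116.4 = 0.008591 and τ_data = 17/59.3 = 0.286678, so τ_n = 0.295269.
Rearranging for μ₀: μ₀ = (μ_n·τ_n − τ_data·x̄)/τ₀ = (32.2472·0.295269 − 0.286678·32.8) / 0.008591 = 0.118560/0.008591 ≈ 13.8.

μ₀ = 13.8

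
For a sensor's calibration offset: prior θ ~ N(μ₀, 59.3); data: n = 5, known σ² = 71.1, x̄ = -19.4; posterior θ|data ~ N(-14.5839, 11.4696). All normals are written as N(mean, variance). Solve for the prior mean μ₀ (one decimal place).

The posterior mean is a precision-weighted average: μ_n = (τ₀μ₀ + τ_data·x̄)/(τ₀+τ_data), with τ₀=1/σ₀² and τ_data=n/σ².
Here τ₀ = 1/59.3 = 0.016863 and τ_data = 5/71.1 = 0.070323, so τ_n = 0.087186.
Rearranging for μ₀: μ₀ = (μ_n·τ_n − τ_data·x̄)/τ₀ = (-14.5839·0.087186 − 0.070323·-19.4) / 0.016863 = 0.092754/0.016863 ≈ 5.5.

μ₀ = 5.5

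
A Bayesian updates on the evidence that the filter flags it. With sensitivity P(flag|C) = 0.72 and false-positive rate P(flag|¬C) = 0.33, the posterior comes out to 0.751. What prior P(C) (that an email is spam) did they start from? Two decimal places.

P(C) = 0.58

In odds form, posterior odds = prior odds × likelihood ratio, so prior odds = posterior odds ÷ LR.
Posterior odds = 0.751/(1−0.751) = 3.0161. LR = 0.72/0.33 = 2.1818.
Prior odds = 3.0161/2.1818 = 1.3824, so P(C) = 1.3824/(1+1.3824) ≈ 0.58.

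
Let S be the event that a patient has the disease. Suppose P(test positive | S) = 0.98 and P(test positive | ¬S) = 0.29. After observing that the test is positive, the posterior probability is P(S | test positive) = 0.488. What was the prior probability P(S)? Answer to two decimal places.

In odds form, posterior odds = prior odds × likelihood ratio, so prior odds = posterior odds ÷ LR.
Posterior odds = 0.488/(1−0.488) = 0.9531. LR = 0.98/0.29 = 3.3793.
Prior odds = 0.9531/3.3793 = 0.2820, so P(S) = 0.2820/(1+0.2820) ≈ 0.22.

P(S) = 0.22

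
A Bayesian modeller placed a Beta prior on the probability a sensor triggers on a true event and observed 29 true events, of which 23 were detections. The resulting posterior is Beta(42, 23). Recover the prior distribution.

Beta(19, 17)

Under Beta–binomial conjugacy the posterior parameters are (α+s, β+f).
Subtract the data counts: 42−23=19, 23−6=17.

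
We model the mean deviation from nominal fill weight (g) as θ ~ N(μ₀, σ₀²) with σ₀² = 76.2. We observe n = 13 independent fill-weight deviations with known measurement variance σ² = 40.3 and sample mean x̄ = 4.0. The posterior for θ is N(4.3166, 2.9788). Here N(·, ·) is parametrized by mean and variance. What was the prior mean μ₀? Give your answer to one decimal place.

μ₀ = 12.1

The posterior mean is a precision-weighted average: μ_n = (τ₀μ₀ + τ_data·x̄)/(τ₀+τ_data), with τ₀=1/σ₀² and τ_data=n/σ².
Here τ₀ = 1/76.2 = 0.013123 and τ_data = 13/40.3 = 0.322581, so τ_n = 0.335704.
Rearranging for μ₀: μ₀ = (μ_n·τ_n − τ_data·x̄)/τ₀ = (4.3166·0.335704 − 0.322581·4.0) / 0.013123 = 0.158776/0.013123 ≈ 12.1.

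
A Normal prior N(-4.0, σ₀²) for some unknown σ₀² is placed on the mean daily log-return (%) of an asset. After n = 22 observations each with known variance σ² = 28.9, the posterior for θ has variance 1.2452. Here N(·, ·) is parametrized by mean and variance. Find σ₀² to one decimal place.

σ₀² = 23.9

For the Normal–Normal model with known σ², precisions add: τ_n = τ₀ + n/σ².
So 1/σ₀² = 1/1.2452 − 22/28.9 = 0.803084 − 0.761246 = 0.041838.
Hence σ₀² = 1/0.041838 ≈ 23.9.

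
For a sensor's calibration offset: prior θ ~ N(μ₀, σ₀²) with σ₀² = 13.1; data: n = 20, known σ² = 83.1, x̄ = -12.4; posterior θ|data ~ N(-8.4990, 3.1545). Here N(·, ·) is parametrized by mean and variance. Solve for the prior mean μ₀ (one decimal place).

With known observation variance, the Normal–Normal posterior has precision τ_n = τ₀ + n/σ² and mean μ_n = (τ₀μ₀ + (n/σ²)x̄)/τ_n.
Here τ₀ = 1/13.1 = 0.076336 and τ_data = 20/83.1 = 0.240674, so τ_n = 0.317010.
Rearranging for μ₀: μ₀ = (μ_n·τ_n − τ_data·x̄)/τ₀ = (-8.4990·0.317010 − 0.240674·-12.4) / 0.076336 = 0.290090/0.076336 ≈ 3.8.

μ₀ = 3.8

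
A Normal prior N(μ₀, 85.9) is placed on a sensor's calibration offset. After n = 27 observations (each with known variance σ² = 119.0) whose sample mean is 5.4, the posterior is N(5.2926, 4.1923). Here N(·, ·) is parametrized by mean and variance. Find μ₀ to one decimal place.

μ₀ = 3.2

The posterior mean is a precision-weighted average: μ_n = (τ₀μ₀ + τ_data·x̄)/(τ₀+τ_data), with τ₀=1/σ₀² and τ_data=n/σ².
Here τ₀ = 1/85.9 = 0.011641 and τ_data = 27/119.0 = 0.226891, so τ_n = 0.238532.
Rearranging for μ₀: μ₀ = (μ_n·τ_n − τ_data·x̄)/τ₀ = (5.2926·0.238532 − 0.226891·5.4) / 0.011641 = 0.037243/0.011641 ≈ 3.2.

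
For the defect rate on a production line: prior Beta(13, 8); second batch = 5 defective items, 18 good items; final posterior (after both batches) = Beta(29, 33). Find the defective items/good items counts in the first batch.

11 defective items and 7 good items

Because Beta–binomial updating is additive in the counts, the combined data contributed (α_post−α_prior, β_post−β_prior) successes and failures.
Total across both batches: 29−13=16 defective items, 33−8=25 good items.
Subtract the second batch: 16−5=11 defective items and 25−18=7 good items.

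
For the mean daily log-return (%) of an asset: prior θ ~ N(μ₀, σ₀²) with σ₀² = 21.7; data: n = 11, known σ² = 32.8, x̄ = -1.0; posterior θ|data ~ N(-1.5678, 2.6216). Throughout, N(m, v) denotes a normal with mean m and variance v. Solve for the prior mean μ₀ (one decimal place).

With known observation variance, the Normal–Normal posterior has precision τ_n = τ₀ + n/σ² and mean μ_n = (τ₀μ₀ + (n/σ²)x̄)/τ_n.
Here τ₀ = 1/21.7 = 0.046083 and τ_data = 11/32.8 = 0.335366, so τ_n = 0.381449.
Rearranging for μ₀: μ₀ = (μ_n·τ_n − τ_data·x̄)/τ₀ = (-1.5678·0.381449 − 0.335366·-1.0) / 0.046083 = -0.262670/0.046083 ≈ -5.7.

μ₀ = -5.7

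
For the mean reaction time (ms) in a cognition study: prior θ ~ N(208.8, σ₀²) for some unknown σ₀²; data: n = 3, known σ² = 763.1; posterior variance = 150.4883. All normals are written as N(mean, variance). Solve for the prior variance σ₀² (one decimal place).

Posterior precision equals prior precision plus data precision: 1/σ_n² = 1/σ₀² + n/σ².
So 1/σ₀² = 1/150.4883 − 3/763.1 = 0.006645 − 0.003931 = 0.002714.
Hence σ₀² = 1/0.002714 ≈ 368.5.

σ₀² = 368.5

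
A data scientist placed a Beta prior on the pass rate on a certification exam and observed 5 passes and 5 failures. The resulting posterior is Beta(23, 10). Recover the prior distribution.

A Beta(a, b) prior with s successes and f failures in binomial data gives a Beta(a+s, b+f) posterior.
Subtract the data counts: 23−5=18, 10−5=5.

Beta(18, 5)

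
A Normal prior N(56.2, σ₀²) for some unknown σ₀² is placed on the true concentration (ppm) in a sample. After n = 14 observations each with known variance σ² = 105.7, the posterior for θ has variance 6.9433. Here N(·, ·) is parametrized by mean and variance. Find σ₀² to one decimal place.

σ₀² = 86.4

Posterior precision equals prior precision plus data precision: 1/σ_n² = 1/σ₀² + n/σ².
So 1/σ₀² = 1/6.9433 − 14/105.7 = 0.144024 − 0.132450 = 0.011574.
Hence σ₀² = 1/0.011574 ≈ 86.4.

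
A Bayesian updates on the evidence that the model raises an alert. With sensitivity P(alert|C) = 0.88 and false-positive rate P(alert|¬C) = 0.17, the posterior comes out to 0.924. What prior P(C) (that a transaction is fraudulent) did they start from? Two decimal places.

P(C) = 0.70

Bayes' rule in odds form gives O(C|E) = O(C)·[P(E|C)/P(E|¬C)], hence O(C) = O(C|E)/LR.
Posterior odds = 0.924/(1−0.924) = 12.1579. LR = 0.88/0.17 = 5.1765.
Prior odds = 12.1579/5.1765 = 2.3487, so P(C) = 2.3487/(1+2.3487) ≈ 0.70.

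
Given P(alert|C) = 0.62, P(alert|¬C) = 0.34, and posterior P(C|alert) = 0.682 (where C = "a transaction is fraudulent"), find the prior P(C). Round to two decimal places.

Bayes' rule in odds form gives O(C|E) = O(C)·[P(E|C)/P(E|¬C)], hence O(C) = O(C|E)/LR.
Posterior odds = 0.682/(1−0.682) = 2.1447. LR = 0.62/0.34 = 1.8235.
Prior odds = 2.1447/1.8235 = 1.1761, so P(C) = 1.1761/(1+1.1761) ≈ 0.54.

P(C) = 0.54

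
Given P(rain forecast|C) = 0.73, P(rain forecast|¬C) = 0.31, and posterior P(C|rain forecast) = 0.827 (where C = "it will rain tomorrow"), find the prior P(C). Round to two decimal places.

P(C) = 0.67

Bayes' rule in odds form gives O(C|E) = O(C)·[P(E|C)/P(E|¬C)], hence O(C) = O(C|E)/LR.
Posterior odds = 0.827/(1−0.827) = 4.7803. LR = 0.73/0.31 = 2.3548.
Prior odds = 4.7803/2.3548 = 2.0300, so P(C) = 2.0300/(1+2.0300) ≈ 0.67.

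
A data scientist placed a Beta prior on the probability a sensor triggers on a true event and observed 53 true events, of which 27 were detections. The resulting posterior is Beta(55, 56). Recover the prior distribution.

Under Beta–binomial conjugacy the posterior parameters are (a+s, b+f).
So a = 55 − 27 = 28 and b = 56 − 26 = 30.

Beta(28, 30)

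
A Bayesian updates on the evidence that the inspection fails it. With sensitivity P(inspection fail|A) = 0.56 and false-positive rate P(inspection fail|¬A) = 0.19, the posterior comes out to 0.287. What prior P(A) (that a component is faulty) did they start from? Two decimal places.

In odds form, posterior odds = prior odds × likelihood ratio, so prior odds = posterior odds ÷ LR.
Posterior odds = 0.287/(1−0.287) = 0.4025. LR = 0.56/0.19 = 2.9474.
Prior odds = 0.4025/2.9474 = 0.1366, so P(A) = 0.1366/(1+0.1366) ≈ 0.12.

P(A) = 0.12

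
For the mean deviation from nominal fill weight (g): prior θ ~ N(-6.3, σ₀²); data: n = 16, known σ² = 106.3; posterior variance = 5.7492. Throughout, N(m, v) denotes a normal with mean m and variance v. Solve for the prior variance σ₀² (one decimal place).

Posterior precision equals prior precision plus data precision: 1/σ_n² = 1/σ₀² + n/σ².
So 1/σ₀² = 1/5.7492 − 16/106.3 = 0.173937 − 0.150517 = 0.023420.
Hence σ₀² = 1/0.023420 ≈ 42.7.

σ₀² = 42.7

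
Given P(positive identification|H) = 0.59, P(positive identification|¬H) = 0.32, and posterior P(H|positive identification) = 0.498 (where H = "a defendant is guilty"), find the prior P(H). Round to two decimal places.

Bayes' rule in odds form gives O(H|E) = O(H)·[P(E|H)/P(E|¬H)], hence O(H) = O(H|E)/LR.
Posterior odds = 0.498/(1−0.498) = 0.9920. LR = 0.59/0.32 = 1.8437.
Prior odds = 0.9920/1.8437 = 0.5380, so P(H) = 0.5380/(1+0.5380) ≈ 0.35.

P(H) = 0.35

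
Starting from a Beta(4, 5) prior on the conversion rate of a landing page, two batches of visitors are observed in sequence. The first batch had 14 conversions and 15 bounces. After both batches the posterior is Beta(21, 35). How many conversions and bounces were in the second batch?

3 conversions and 15 bounces

Because Beta–binomial updating is additive in the counts, the combined data contributed (α_post−α_prior, β_post−β_prior) successes and failures.
Total across both batches: 21−4=17 conversions, 35−5=30 bounces.
Subtract the first batch: 17−14=3 conversions and 30−15=15 bounces.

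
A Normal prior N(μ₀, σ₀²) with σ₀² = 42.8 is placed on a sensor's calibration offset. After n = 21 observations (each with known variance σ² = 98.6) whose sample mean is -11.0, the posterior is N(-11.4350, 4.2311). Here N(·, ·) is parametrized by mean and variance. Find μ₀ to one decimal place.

μ₀ = -15.4

The posterior mean is a precision-weighted average: μ_n = (τ₀μ₀ + τ_data·x̄)/(τ₀+τ_data), with τ₀=1/σ₀² and τ_data=n/σ².
Here τ₀ = 1/42.8 = 0.023364 and τ_data = 21/98.6 = 0.212982, so τ_n = 0.236346.
Rearranging for μ₀: μ₀ = (μ_n·τ_n − τ_data·x̄)/τ₀ = (-11.4350·0.236346 − 0.212982·-11.0) / 0.023364 = -0.359815/0.023364 ≈ -15.4.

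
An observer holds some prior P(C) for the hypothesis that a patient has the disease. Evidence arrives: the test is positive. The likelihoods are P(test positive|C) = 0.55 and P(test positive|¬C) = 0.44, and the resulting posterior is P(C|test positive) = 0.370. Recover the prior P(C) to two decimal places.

Bayes' rule in odds form gives O(C|E) = O(C)·[P(E|C)/P(E|¬C)], hence O(C) = O(C|E)/LR.
Posterior odds = 0.370/(1−0.370) = 0.5873. LR = 0.55/0.44 = 1.2500.
Prior odds = 0.5873/1.2500 = 0.4698, so P(C) = 0.4698/(1+0.4698) ≈ 0.32.

P(C) = 0.32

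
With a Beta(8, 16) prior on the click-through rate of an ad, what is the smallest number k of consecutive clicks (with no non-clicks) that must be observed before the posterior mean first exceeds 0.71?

k = 32

After k clicks and 0 non-clicks the posterior is Beta(8+k, 16), with mean (8+k)/(8+16+k).
Set (8+k)/(24+k) > 0.71 and solve: k > (0.71·24 − 8)/(1 − 0.71) = 31.172.
The smallest integer exceeding 31.172 is 32, and checking k=32: (40)/(56) = 0.7143 > 0.71.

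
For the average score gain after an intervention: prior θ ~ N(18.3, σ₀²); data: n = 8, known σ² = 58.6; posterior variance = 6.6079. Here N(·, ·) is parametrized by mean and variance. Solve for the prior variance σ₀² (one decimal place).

σ₀² = 67.5

For the Normal–Normal model with known σ², precisions add: τ_n = τ₀ + n/σ².
So 1/σ₀² = 1/6.6079 − 8/58.6 = 0.151334 − 0.136519 = 0.014815.
Hence σ₀² = 1/0.014815 ≈ 67.5.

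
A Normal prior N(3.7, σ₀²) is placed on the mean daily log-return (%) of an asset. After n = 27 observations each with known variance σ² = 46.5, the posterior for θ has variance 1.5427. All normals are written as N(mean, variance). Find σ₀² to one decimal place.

For the Normal–Normal model with known σ², precisions add: τ_n = τ₀ + n/σ².
So 1/σ₀² = 1/1.5427 − 27/46.5 = 0.648214 − 0.580645 = 0.067569.
Hence σ₀² = 1/0.067569 ≈ 14.8.

σ₀² = 14.8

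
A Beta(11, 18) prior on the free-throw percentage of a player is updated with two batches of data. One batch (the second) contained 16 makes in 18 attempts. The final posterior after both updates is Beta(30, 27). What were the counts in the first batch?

3 makes and 7 misses

Sequential conjugate updates are equivalent to a single update on the pooled data, so total successes = posterior α − prior α and total failures = posterior β − prior β.
Total across both batches: 30−11=19 makes, 27−18=9 misses.
Subtract the second batch: 19−16=3 makes and 9−2=7 misses.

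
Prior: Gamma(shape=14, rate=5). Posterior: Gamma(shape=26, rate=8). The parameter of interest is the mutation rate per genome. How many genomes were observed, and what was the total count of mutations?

n = 3 genomes with total 12 mutations

A Gamma(α, β) prior (rate parametrization) on a Poisson rate with n observations summing to S gives posterior Gamma(α+S, β+n).
Matching: Σxᵢ = 26 − 14 = 12 and n = 8 − 5 = 3.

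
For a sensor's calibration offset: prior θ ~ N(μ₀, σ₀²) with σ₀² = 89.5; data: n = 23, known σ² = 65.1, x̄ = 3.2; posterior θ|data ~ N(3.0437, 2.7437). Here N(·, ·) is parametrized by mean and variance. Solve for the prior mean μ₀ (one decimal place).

With known observation variance, the Normal–Normal posterior has precision τ_n = τ₀ + n/σ² and mean μ_n = (τ₀μ₀ + (n/σ²)x̄)/τ_n.
Here τ₀ = 1/89.5 = 0.011173 and τ_data = 23/65.1 = 0.353303, so τ_n = 0.364476.
Rearranging for μ₀: μ₀ = (μ_n·τ_n − τ_data·x̄)/τ₀ = (3.0437·0.364476 − 0.353303·3.2) / 0.011173 = -0.021214/0.011173 ≈ -1.9.

μ₀ = -1.9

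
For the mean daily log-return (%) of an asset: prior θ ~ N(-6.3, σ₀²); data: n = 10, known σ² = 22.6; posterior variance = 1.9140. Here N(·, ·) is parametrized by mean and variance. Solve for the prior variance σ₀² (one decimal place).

For the Normal–Normal model with known σ², precisions add: τ_n = τ₀ + n/σ².
So 1/σ₀² = 1/1.9140 − 10/22.6 = 0.522466 − 0.442478 = 0.079988.
Hence σ₀² = 1/0.079988 ≈ 12.5.

σ₀² = 12.5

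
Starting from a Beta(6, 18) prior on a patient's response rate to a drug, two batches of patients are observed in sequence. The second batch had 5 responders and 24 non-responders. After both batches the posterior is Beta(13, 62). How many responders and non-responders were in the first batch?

2 responders and 20 non-responders

Because Beta–binomial updating is additive in the counts, the combined data contributed (α_post−α_prior, β_post−β_prior) successes and failures.
Total across both batches: 13−6=7 responders, 62−18=44 non-responders.
Subtract the second batch: 7−5=2 responders and 44−24=20 non-responders.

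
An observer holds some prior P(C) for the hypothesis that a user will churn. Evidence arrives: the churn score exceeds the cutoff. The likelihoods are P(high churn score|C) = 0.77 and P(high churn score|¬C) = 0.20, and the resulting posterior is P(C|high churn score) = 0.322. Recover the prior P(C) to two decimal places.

Bayes' rule in odds form gives O(C|E) = O(C)·[P(E|C)/P(E|¬C)], hence O(C) = O(C|E)/LR.
Posterior odds = 0.322/(1−0.322) = 0.4749. LR = 0.77/0.20 = 3.8500.
Prior odds = 0.4749/3.8500 = 0.1234, so P(C) = 0.1234/(1+0.1234) ≈ 0.11.

P(C) = 0.11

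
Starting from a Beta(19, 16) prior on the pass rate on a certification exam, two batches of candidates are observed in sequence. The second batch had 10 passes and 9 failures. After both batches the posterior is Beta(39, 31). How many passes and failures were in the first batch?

10 passes and 6 failures

Because Beta–binomial updating is additive in the counts, the combined data contributed (α_post−α_prior, β_post−β_prior) successes and failures.
Total across both batches: 39−19=20 passes, 31−16=15 failures.
Subtract the second batch: 20−10=10 passes and 15−9=6 failures.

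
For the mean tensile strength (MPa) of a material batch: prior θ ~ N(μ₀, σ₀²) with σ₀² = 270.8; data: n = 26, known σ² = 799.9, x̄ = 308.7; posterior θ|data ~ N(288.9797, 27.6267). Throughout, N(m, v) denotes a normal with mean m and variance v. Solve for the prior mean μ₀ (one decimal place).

With known observation variance, the Normal–Normal posterior has precision τ_n = τ₀ + n/σ² and mean μ_n = (τ₀μ₀ + (n/σ²)x̄)/τ_n.
Here τ₀ = 1/270.8 = 0.003693 and τ_data = 26/799.9 = 0.032504, so τ_n = 0.036197.
Rearranging for μ₀: μ₀ = (μ_n·τ_n − τ_data·x̄)/τ₀ = (288.9797·0.036197 − 0.032504·308.7) / 0.003693 = 0.426213/0.003693 ≈ 115.4.

μ₀ = 115.4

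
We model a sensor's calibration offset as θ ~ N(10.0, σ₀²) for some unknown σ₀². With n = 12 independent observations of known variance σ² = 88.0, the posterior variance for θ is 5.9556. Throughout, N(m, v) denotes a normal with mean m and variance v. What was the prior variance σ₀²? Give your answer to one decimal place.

σ₀² = 31.7

For the Normal–Normal model with known σ², precisions add: τ_n = τ₀ + n/σ².
So 1/σ₀² = 1/5.9556 − 12/88.0 = 0.167909 − 0.136364 = 0.031545.
Hence σ₀² = 1/0.031545 ≈ 31.7.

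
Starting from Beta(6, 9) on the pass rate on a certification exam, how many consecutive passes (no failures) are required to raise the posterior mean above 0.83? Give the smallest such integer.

k = 38

After k passes and 0 failures the posterior is Beta(6+k, 9), with mean (6+k)/(6+9+k).
Set (6+k)/(15+k) > 0.83 and solve: k > (0.83·15 − 6)/(1 − 0.83) = 37.941.
The smallest integer exceeding 37.941 is 38, and checking k=38: (44)/(53) = 0.8302 > 0.83.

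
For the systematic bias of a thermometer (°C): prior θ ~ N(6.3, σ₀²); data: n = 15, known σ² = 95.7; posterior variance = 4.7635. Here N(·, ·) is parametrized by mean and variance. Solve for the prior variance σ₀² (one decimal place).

σ₀² = 18.8

For the Normal–Normal model with known σ², precisions add: τ_n = τ₀ + n/σ².
So 1/σ₀² = 1/4.7635 − 15/95.7 = 0.209930 − 0.156740 = 0.053190.
Hence σ₀² = 1/0.053190 ≈ 18.8.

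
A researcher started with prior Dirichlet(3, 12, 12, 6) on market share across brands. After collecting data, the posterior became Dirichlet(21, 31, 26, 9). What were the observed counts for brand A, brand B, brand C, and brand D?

For a Dirichlet(α) prior with multinomial counts c, the posterior is Dirichlet(α + c) componentwise.
Counts are posterior − prior componentwise: 21−3=18, 31−12=19, 26−12=14, 9−6=3.

counts (18, 19, 14, 3)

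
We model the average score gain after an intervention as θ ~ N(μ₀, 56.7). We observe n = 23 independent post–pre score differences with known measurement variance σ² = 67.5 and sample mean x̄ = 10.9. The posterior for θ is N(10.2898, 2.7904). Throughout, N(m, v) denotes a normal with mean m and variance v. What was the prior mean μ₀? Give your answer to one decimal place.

The posterior mean is a precision-weighted average: μ_n = (τ₀μ₀ + τ_data·x̄)/(τ₀+τ_data), with τ₀=1/σ₀² and τ_data=n/σ².
Here τ₀ = 1/56.7 = 0.017637 and τ_data = 23/67.5 = 0.340741, so τ_n = 0.358378.
Rearranging for μ₀: μ₀ = (μ_n·τ_n − τ_data·x̄)/τ₀ = (10.2898·0.358378 − 0.340741·10.9) / 0.017637 = -0.026439/0.017637 ≈ -1.5.

μ₀ = -1.5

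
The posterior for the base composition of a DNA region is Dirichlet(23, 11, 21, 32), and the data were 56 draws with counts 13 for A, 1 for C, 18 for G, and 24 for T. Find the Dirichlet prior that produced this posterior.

Dirichlet(10, 10, 3, 8)

For a Dirichlet(α) prior with multinomial counts c, the posterior is Dirichlet(α + c) componentwise.
Subtract each count from the matching posterior parameter: 23−13=10, 11−1=10, 21−18=3, 32−24=8.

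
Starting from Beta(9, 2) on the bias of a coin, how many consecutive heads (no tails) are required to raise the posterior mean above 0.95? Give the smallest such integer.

After k heads and 0 tails the posterior is Beta(9+k, 2), with mean (9+k)/(9+2+k).
Set (9+k)/(11+k) > 0.95 and solve: k > (0.95·11 − 9)/(1 − 0.95) = 29.000.
The smallest integer exceeding 29.000 is 30, and checking k=30: (39)/(41) = 0.9512 > 0.95.

k = 30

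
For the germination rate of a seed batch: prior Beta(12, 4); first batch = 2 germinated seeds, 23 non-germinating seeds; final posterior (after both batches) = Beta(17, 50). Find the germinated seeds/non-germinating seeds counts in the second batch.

Sequential conjugate updates are equivalent to a single update on the pooled data, so total successes = posterior α − prior α and total failures = posterior β − prior β.
Total across both batches: 17−12=5 germinated seeds, 50−4=46 non-germinating seeds.
Subtract the first batch: 5−2=3 germinated seeds and 46−23=23 non-germinating seeds.

3 germinated seeds and 23 non-germinating seeds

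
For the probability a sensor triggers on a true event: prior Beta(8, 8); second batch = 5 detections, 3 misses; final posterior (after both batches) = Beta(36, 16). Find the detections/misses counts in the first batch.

Because Beta–binomial updating is additive in the counts, the combined data contributed (α_post−α_prior, β_post−β_prior) successes and failures.
Total across both batches: 36−8=28 detections, 16−8=8 misses.
Subtract the second batch: 28−5=23 detections and 8−3=5 misses.

23 detections and 5 misses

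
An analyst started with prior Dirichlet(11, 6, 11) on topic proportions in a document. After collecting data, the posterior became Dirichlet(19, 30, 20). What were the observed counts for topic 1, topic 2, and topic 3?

counts (8, 24, 9)

For a Dirichlet(α) prior with multinomial counts c, the posterior is Dirichlet(α + c) componentwise.
Counts are posterior − prior componentwise: 19−11=8, 30−6=24, 20−11=9.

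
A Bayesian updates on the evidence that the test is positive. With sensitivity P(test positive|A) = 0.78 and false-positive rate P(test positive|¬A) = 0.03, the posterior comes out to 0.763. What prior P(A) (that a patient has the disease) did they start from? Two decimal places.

P(A) = 0.11

In odds form, posterior odds = prior odds × likelihood ratio, so prior odds = posterior odds ÷ LR.
Posterior odds = 0.763/(1−0.763) = 3.2194. LR = 0.78/0.03 = 26.0000.
Prior odds = 3.2194/26.0000 = 0.1238, so P(A) = 0.1238/(1+0.1238) ≈ 0.11.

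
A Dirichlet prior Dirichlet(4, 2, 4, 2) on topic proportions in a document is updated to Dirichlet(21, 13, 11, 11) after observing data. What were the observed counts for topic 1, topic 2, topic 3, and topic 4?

For a Dirichlet(α) prior with multinomial counts c, the posterior is Dirichlet(α + c) componentwise.
Counts are posterior − prior componentwise: 21−4=17, 13−2=11, 11−4=7, 11−2=9.

counts (17, 11, 7, 9)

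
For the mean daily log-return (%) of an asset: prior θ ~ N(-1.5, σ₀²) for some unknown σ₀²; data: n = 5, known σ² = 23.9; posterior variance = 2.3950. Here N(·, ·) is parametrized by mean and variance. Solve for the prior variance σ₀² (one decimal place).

σ₀² = 4.8

For the Normal–Normal model with known σ², precisions add: τ_n = τ₀ + n/σ².
So 1/σ₀² = 1/2.3950 − 5/23.9 = 0.417537 − 0.209205 = 0.208332.
Hence σ₀² = 1/0.208332 ≈ 4.8.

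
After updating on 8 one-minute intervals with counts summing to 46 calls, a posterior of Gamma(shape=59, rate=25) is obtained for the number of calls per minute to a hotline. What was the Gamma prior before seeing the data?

Gamma(shape=13, rate=17)

Gamma–Poisson conjugacy: posterior shape = α + Σxᵢ, posterior rate = β + n.
So α = 59 − 46 = 13 and β = 25 − 8 = 17.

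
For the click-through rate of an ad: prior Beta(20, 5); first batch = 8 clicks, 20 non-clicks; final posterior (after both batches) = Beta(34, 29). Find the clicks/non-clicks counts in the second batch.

6 clicks and 4 non-clicks

Because Beta–binomial updating is additive in the counts, the combined data contributed (α_post−α_prior, β_post−β_prior) successes and failures.
Total across both batches: 34−20=14 clicks, 29−5=24 non-clicks.
Subtract the first batch: 14−8=6 clicks and 24−20=4 non-clicks.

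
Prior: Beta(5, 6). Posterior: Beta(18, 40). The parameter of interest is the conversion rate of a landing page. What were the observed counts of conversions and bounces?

13 conversions and 34 bounces

Under Beta–binomial conjugacy the posterior parameters are (a+s, b+f).
Match parameters: s=18−5=13, f=40−6=34.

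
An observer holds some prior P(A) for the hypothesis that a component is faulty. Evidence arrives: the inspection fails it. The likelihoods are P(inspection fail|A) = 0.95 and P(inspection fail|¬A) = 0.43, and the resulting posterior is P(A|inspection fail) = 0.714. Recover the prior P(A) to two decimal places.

In odds form, posterior odds = prior odds × likelihood ratio, so prior odds = posterior odds ÷ LR.
Posterior odds = 0.714/(1−0.714) = 2.4965. LR = 0.95/0.43 = 2.2093.
Prior odds = 2.4965/2.2093 = 1.1300, so P(A) = 1.1300/(1+1.1300) ≈ 0.53.

P(A) = 0.53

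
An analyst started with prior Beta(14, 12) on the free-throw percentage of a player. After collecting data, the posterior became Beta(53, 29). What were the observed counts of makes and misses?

Beta is conjugate to the binomial likelihood: posterior = Beta(α+s, β+f).
Match parameters: s=53−14=39, f=29−12=17.

39 makes and 17 misses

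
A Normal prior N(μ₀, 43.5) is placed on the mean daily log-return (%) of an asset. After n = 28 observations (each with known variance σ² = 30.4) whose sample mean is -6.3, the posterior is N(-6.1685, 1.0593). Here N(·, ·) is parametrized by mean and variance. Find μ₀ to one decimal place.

μ₀ = -0.9

The posterior mean is a precision-weighted average: μ_n = (τ₀μ₀ + τ_data·x̄)/(τ₀+τ_data), with τ₀=1/σ₀² and τ_data=n/σ².
Here τ₀ = 1/43.5 = 0.022989 and τ_data = 28/30.4 = 0.921053, so τ_n = 0.944042.
Rearranging for μ₀: μ₀ = (μ_n·τ_n − τ_data·x̄)/τ₀ = (-6.1685·0.944042 − 0.921053·-6.3) / 0.022989 = -0.020689/0.022989 ≈ -0.9.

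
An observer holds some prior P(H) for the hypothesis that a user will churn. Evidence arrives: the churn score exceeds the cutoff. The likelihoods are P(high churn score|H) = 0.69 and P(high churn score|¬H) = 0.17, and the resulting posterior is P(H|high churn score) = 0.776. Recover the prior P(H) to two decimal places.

In odds form, posterior odds = prior odds × likelihood ratio, so prior odds = posterior odds ÷ LR.
Posterior odds = 0.776/(1−0.776) = 3.4643. LR = 0.69/0.17 = 4.0588.
Prior odds = 3.4643/4.0588 = 0.8535, so P(H) = 0.8535/(1+0.8535) ≈ 0.46.

P(H) = 0.46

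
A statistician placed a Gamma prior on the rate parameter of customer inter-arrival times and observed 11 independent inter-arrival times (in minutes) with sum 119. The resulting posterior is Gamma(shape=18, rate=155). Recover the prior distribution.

Gamma(shape=7, rate=36)

For an exponential likelihood with a Gamma(α, β) prior on the rate, n observations with total T give posterior Gamma(α+n, β+T).
So α = 18 − 11 = 7 and β = 155 − 119 = 36.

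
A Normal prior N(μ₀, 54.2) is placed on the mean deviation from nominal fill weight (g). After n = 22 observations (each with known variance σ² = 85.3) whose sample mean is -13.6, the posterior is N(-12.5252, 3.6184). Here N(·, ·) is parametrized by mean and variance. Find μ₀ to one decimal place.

μ₀ = 2.5

With known observation variance, the Normal–Normal posterior has precision τ_n = τ₀ + n/σ² and mean μ_n = (τ₀μ₀ + (n/σ²)x̄)/τ_n.
Here τ₀ = 1/54.2 = 0.018450 and τ_data = 22/85.3 = 0.257913, so τ_n = 0.276363.
Rearranging for μ₀: μ₀ = (μ_n·τ_n − τ_data·x̄)/τ₀ = (-12.5252·0.276363 − 0.257913·-13.6) / 0.018450 = 0.046115/0.018450 ≈ 2.5.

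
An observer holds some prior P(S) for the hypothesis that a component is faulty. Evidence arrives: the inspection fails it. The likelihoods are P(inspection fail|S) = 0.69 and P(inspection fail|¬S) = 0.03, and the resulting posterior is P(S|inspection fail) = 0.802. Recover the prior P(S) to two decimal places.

Bayes' rule in odds form gives O(S|E) = O(S)·[P(E|S)/P(E|¬S)], hence O(S) = O(S|E)/LR.
Posterior odds = 0.802/(1−0.802) = 4.0505. LR = 0.69/0.03 = 23.0000.
Prior odds = 4.0505/23.0000 = 0.1761, so P(S) = 0.1761/(1+0.1761) ≈ 0.15.

P(S) = 0.15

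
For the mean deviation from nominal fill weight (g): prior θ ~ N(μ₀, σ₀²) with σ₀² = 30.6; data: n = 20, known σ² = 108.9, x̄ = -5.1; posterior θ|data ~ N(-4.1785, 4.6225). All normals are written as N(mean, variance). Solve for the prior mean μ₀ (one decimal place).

μ₀ = 1.0

With known observation variance, the Normal–Normal posterior has precision τ_n = τ₀ + n/σ² and mean μ_n = (τ₀μ₀ + (n/σ²)x̄)/τ_n.
Here τ₀ = 1/30.6 = 0.032680 and τ_data = 20/108.9 = 0.183655, so τ_n = 0.216335.
Rearranging for μ₀: μ₀ = (μ_n·τ_n − τ_data·x̄)/τ₀ = (-4.1785·0.216335 − 0.183655·-5.1) / 0.032680 = 0.032685/0.032680 ≈ 1.0.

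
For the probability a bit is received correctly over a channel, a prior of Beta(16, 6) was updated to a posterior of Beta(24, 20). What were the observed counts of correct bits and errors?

Under Beta–binomial conjugacy the posterior parameters are (α+s, β+f).
So s = 24 − 16 = 8 and f = 20 − 6 = 14.

8 correct bits and 14 errors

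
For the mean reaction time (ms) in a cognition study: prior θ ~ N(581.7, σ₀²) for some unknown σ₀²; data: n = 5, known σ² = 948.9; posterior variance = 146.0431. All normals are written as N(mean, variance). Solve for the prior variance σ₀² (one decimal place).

σ₀² = 633.7

Posterior precision equals prior precision plus data precision: 1/σ_n² = 1/σ₀² + n/σ².
So 1/σ₀² = 1/146.0431 − 5/948.9 = 0.006847 − 0.005269 = 0.001578.
Hence σ₀² = 1/0.001578 ≈ 633.7.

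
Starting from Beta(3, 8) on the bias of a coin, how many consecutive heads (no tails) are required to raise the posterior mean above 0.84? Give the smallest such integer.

After k heads and 0 tails the posterior is Beta(3+k, 8), with mean (3+k)/(3+8+k).
Set (3+k)/(11+k) > 0.84 and solve: k > (0.84·11 − 3)/(1 − 0.84) = 39.000.
The smallest integer exceeding 39.000 is 40.

k = 40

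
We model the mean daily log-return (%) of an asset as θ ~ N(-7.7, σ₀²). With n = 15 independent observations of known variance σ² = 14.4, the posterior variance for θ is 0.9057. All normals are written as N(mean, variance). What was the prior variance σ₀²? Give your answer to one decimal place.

σ₀² = 16.0

For the Normal–Normal model with known σ², precisions add: τ_n = τ₀ + n/σ².
So 1/σ₀² = 1/0.9057 − 15/14.4 = 1.104118 − 1.041667 = 0.062451.
Hence σ₀² = 1/0.062451 ≈ 16.0.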